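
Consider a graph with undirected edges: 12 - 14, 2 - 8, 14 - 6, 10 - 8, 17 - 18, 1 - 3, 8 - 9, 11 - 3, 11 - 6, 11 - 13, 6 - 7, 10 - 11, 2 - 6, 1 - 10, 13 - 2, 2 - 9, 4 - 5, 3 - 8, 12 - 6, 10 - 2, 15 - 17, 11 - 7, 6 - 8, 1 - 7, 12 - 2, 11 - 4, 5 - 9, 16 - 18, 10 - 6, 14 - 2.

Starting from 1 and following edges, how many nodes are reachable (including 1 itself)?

14

BFS from 1 visits: 1, 3, 7, 10, 8, 11, 6, 2, 9, 4, 13, 12, 14, 5
Reachable nodes: 14 of 18 total.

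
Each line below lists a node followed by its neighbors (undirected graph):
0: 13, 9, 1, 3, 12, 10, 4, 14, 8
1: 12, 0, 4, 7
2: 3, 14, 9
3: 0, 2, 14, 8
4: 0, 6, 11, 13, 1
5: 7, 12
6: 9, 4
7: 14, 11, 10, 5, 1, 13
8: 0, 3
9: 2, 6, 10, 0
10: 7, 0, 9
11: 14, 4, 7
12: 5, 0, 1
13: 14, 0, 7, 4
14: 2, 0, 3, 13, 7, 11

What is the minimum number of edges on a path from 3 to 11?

Level 0: 3
Level 1: 0, 2, 8, 14
Level 2: 1, 4, 7, 9, 10, 11, 12, 13
Level 3: 5, 6
11 first appears at level 2.

2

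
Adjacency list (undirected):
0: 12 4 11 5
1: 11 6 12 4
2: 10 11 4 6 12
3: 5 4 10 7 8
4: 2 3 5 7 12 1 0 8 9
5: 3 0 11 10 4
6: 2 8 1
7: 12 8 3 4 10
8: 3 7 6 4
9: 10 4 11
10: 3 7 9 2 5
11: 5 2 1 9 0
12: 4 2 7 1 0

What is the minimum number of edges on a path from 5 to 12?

2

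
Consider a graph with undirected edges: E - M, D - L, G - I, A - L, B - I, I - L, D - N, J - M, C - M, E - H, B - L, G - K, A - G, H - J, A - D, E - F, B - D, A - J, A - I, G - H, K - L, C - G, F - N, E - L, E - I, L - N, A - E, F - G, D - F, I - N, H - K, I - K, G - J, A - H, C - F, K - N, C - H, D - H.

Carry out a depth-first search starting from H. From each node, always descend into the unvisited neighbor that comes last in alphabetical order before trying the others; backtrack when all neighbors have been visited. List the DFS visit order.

Visit H
H → K
K → N
N → L
L → I
I → G
G → J
J → M
M → E
E → F
F → D
D → B
D → A
F → C

H, K, N, L, I, G, J, M, E, F, D, B, A, C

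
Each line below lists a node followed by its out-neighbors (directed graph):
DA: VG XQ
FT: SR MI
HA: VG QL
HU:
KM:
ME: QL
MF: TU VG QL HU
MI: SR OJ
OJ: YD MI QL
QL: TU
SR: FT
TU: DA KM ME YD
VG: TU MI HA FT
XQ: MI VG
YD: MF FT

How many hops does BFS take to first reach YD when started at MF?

2

Level 0: MF
Level 1: HU, QL, TU, VG
Level 2: DA, FT, HA, KM, ME, MI, YD
Level 3: OJ, SR, XQ
YD first appears at level 2.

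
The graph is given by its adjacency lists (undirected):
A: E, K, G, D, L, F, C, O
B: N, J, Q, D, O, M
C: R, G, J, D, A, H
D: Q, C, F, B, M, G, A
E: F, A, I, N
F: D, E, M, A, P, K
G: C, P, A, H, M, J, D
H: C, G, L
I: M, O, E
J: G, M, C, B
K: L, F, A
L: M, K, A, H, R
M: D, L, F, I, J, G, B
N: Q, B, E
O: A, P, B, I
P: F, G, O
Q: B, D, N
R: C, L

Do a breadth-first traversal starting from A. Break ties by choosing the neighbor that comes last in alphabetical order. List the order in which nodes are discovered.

A -> O -> L -> K -> G -> F -> E -> D -> C -> P -> I -> B -> R -> M -> H -> J -> N -> Q

Visit A; enqueue O, L, K, G, F, E, D, C → queue [O, L, K, G, F, E, D, C]
Visit O; enqueue P, I, B → queue [L, K, G, F, E, D, C, P, I, B]
Visit L; enqueue R, M, H → queue [K, G, F, E, D, C, P, I, B, R, M, H]
Visit K → queue [G, F, E, D, C, P, I, B, R, M, H]
Visit G; enqueue J → queue [F, E, D, C, P, I, B, R, M, H, J]
Visit F → queue [E, D, C, P, I, B, R, M, H, J]
Visit E; enqueue N → queue [D, C, P, I, B, R, M, H, J, N]
Visit D; enqueue Q → queue [C, P, I, B, R, M, H, J, N, Q]
Visit C → queue [P, I, B, R, M, H, J, N, Q]
Visit P → queue [I, B, R, M, H, J, N, Q]
Visit I → queue [B, R, M, H, J, N, Q]
Visit B → queue [R, M, H, J, N, Q]
Visit R → queue [M, H, J, N, Q]
Visit M → queue [H, J, N, Q]
Visit H → queue [J, N, Q]
Visit J → queue [N, Q]
Visit N → queue [Q]
Visit Q → queue []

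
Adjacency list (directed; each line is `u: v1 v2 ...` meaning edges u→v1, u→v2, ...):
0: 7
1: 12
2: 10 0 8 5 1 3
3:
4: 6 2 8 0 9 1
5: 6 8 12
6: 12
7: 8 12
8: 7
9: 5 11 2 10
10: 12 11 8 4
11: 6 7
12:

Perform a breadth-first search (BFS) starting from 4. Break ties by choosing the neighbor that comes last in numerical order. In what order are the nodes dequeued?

4, 9, 8, 6, 2, 1, 0, 11, 10, 5, 7, 12, 3

Visit 4; enqueue 9, 8, 6, 2, 1, 0 → queue [9, 8, 6, 2, 1, 0]
Visit 9; enqueue 11, 10, 5 → queue [8, 6, 2, 1, 0, 11, 10, 5]
Visit 8; enqueue 7 → queue [6, 2, 1, 0, 11, 10, 5, 7]
Visit 6; enqueue 12 → queue [2, 1, 0, 11, 10, 5, 7, 12]
Visit 2; enqueue 3 → queue [1, 0, 11, 10, 5, 7, 12, 3]
Visit 1 → queue [0, 11, 10, 5, 7, 12, 3]
Visit 0 → queue [11, 10, 5, 7, 12, 3]
Visit 11 → queue [10, 5, 7, 12, 3]
Visit 10 → queue [5, 7, 12, 3]
Visit 5 → queue [7, 12, 3]
Visit 7 → queue [12, 3]
Visit 12 → queue [3]
Visit 3 → queue []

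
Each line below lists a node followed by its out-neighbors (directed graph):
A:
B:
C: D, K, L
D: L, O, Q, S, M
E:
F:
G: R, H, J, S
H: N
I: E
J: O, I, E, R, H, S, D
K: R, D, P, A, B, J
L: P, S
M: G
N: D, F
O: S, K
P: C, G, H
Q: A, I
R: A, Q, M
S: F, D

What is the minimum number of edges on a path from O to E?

3

Level 0: O
Level 1: K, S
Level 2: A, B, D, F, J, P, R
Level 3: C, E, G, H, I, L, M, Q
Level 4: N
E first appears at level 3.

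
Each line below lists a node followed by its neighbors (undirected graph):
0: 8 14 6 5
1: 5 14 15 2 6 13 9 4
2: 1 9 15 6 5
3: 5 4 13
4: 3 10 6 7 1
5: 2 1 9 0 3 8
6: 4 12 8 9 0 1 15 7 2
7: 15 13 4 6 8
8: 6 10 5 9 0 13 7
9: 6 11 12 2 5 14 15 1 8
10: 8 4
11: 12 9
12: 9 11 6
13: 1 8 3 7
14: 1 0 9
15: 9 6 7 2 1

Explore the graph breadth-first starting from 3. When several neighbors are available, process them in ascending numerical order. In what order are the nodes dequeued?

Visit 3; enqueue 4, 5, 13 → queue [4, 5, 13]
Visit 4; enqueue 1, 6, 7, 10 → queue [5, 13, 1, 6, 7, 10]
Visit 5; enqueue 0, 2, 8, 9 → queue [13, 1, 6, 7, 10, 0, 2, 8, 9]
Visit 13 → queue [1, 6, 7, 10, 0, 2, 8, 9]
Visit 1; enqueue 14, 15 → queue [6, 7, 10, 0, 2, 8, 9, 14, 15]
Visit 6; enqueue 12 → queue [7, 10, 0, 2, 8, 9, 14, 15, 12]
Visit 7 → queue [10, 0, 2, 8, 9, 14, 15, 12]
Visit 10 → queue [0, 2, 8, 9, 14, 15, 12]
Visit 0 → queue [2, 8, 9, 14, 15, 12]
Visit 2 → queue [8, 9, 14, 15, 12]
Visit 8 → queue [9, 14, 15, 12]
Visit 9; enqueue 11 → queue [14, 15, 12, 11]
Visit 14 → queue [15, 12, 11]
Visit 15 → queue [12, 11]
Visit 12 → queue [11]
Visit 11 → queue []

3 -> 4 -> 5 -> 13 -> 1 -> 6 -> 7 -> 10 -> 0 -> 2 -> 8 -> 9 -> 14 -> 15 -> 12 -> 11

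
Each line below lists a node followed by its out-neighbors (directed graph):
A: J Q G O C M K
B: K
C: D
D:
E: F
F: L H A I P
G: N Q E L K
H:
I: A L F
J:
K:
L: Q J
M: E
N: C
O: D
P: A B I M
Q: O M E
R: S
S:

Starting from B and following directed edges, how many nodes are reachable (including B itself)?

BFS from B visits: B, K
Reachable nodes: 2 of 19 total.

2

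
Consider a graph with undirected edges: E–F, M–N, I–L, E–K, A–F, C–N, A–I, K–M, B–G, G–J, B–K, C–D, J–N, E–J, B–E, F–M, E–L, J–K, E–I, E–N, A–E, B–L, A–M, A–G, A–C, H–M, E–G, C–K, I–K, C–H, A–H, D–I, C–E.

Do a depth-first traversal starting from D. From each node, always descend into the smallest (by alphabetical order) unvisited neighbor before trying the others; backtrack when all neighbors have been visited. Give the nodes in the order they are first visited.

D, C, A, E, B, G, J, K, I, L, M, F, H, N

Visit D
D → C
C → A
A → E
E → B
B → G
G → J
J → K
K → I
I → L
K → M
M → F
M → H
M → N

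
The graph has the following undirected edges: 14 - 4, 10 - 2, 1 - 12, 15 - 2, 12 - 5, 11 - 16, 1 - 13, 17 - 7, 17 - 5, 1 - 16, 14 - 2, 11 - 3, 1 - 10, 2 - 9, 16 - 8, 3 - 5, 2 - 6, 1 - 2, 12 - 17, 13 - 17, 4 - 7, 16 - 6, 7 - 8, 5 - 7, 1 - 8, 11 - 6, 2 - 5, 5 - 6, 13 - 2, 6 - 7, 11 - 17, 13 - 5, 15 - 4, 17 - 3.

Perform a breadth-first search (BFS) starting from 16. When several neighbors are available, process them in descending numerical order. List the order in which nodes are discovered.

Visit 16; enqueue 11, 8, 6, 1 → queue [11, 8, 6, 1]
Visit 11; enqueue 17, 3 → queue [8, 6, 1, 17, 3]
Visit 8; enqueue 7 → queue [6, 1, 17, 3, 7]
Visit 6; enqueue 5, 2 → queue [1, 17, 3, 7, 5, 2]
Visit 1; enqueue 13, 12, 10 → queue [17, 3, 7, 5, 2, 13, 12, 10]
Visit 17 → queue [3, 7, 5, 2, 13, 12, 10]
Visit 3 → queue [7, 5, 2, 13, 12, 10]
Visit 7; enqueue 4 → queue [5, 2, 13, 12, 10, 4]
Visit 5 → queue [2, 13, 12, 10, 4]
Visit 2; enqueue 15, 14, 9 → queue [13, 12, 10, 4, 15, 14, 9]
Visit 13 → queue [12, 10, 4, 15, 14, 9]
Visit 12 → queue [10, 4, 15, 14, 9]
Visit 10 → queue [4, 15, 14, 9]
Visit 4 → queue [15, 14, 9]
Visit 15 → queue [14, 9]
Visit 14 → queue [9]
Visit 9 → queue []

16 -> 11 -> 8 -> 6 -> 1 -> 17 -> 3 -> 7 -> 5 -> 2 -> 13 -> 12 -> 10 -> 4 -> 15 -> 14 -> 9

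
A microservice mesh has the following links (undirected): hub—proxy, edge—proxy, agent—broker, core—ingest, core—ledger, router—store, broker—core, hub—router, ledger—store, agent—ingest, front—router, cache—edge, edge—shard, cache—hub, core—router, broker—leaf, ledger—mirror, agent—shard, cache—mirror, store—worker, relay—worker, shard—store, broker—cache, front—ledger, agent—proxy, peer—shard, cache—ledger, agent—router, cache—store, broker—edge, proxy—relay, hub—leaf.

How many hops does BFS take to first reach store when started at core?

Level 0: core
Level 1: broker, ingest, ledger, router
Level 2: agent, cache, edge, front, hub, leaf, mirror, store
Level 3: proxy, shard, worker
Level 4: peer, relay
store first appears at level 2.

2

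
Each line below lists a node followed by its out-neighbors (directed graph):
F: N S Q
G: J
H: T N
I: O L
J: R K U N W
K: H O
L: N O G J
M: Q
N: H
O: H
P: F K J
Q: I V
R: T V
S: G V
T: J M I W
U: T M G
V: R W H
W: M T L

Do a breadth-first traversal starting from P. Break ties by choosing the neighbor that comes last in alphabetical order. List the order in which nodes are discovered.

P K J F O H W U R N S Q T M L G V I

Visit P; enqueue K, J, F → queue [K, J, F]
Visit K; enqueue O, H → queue [J, F, O, H]
Visit J; enqueue W, U, R, N → queue [F, O, H, W, U, R, N]
Visit F; enqueue S, Q → queue [O, H, W, U, R, N, S, Q]
Visit O → queue [H, W, U, R, N, S, Q]
Visit H; enqueue T → queue [W, U, R, N, S, Q, T]
Visit W; enqueue M, L → queue [U, R, N, S, Q, T, M, L]
Visit U; enqueue G → queue [R, N, S, Q, T, M, L, G]
Visit R; enqueue V → queue [N, S, Q, T, M, L, G, V]
Visit N → queue [S, Q, T, M, L, G, V]
Visit S → queue [Q, T, M, L, G, V]
Visit Q; enqueue I → queue [T, M, L, G, V, I]
Visit T → queue [M, L, G, V, I]
Visit M → queue [L, G, V, I]
Visit L → queue [G, V, I]
Visit G → queue [V, I]
Visit V → queue [I]
Visit I → queue []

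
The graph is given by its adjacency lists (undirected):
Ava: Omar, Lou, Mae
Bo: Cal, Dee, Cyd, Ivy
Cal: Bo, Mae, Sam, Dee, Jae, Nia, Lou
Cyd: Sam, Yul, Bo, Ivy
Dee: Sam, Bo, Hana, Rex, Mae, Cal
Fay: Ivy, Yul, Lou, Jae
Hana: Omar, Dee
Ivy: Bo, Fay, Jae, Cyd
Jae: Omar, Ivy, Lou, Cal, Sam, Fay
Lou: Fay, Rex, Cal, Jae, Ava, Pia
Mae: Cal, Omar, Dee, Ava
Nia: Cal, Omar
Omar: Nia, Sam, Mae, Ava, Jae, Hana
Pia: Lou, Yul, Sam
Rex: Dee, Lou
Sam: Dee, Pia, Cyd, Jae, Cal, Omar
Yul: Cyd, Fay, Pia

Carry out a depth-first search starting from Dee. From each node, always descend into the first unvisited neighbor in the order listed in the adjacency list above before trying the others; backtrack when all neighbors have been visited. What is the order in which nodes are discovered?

Visit Dee
Dee → Sam
Sam → Pia
Pia → Lou
Lou → Fay
Fay → Ivy
Ivy → Bo
Bo → Cal
Cal → Mae
Mae → Omar
Omar → Nia
Omar → Ava
Omar → Jae
Omar → Hana
Bo → Cyd
Cyd → Yul
Lou → Rex

Dee → Sam → Pia → Lou → Fay → Ivy → Bo → Cal → Mae → Omar → Nia → Ava → Jae → Hana → Cyd → Yul → Rex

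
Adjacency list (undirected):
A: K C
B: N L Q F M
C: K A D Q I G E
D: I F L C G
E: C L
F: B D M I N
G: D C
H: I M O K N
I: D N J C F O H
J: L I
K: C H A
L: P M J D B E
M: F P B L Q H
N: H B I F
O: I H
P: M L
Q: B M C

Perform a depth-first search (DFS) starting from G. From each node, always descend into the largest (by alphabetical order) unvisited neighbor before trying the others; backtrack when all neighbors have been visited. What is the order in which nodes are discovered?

G → D → L → P → M → Q → C → K → H → O → I → N → F → B → J → A → E

Visit G
G → D
D → L
L → P
P → M
M → Q
Q → C
C → K
K → H
H → O
O → I
I → N
N → F
F → B
I → J
K → A
C → E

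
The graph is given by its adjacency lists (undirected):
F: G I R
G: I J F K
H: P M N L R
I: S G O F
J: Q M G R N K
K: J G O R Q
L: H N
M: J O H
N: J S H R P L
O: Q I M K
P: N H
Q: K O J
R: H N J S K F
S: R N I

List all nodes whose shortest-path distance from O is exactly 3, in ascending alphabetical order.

L, N, P

Level 0: O
Level 1: I, K, M, Q
Level 2: F, G, H, J, R, S
Level 3: L, N, P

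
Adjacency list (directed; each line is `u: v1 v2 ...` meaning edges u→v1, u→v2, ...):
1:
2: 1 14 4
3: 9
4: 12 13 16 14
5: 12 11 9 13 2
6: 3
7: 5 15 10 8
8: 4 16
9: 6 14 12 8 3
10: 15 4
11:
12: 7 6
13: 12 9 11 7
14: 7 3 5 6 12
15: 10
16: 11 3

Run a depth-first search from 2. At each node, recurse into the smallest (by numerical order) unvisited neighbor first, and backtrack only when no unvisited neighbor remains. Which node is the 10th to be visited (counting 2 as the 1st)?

Visit 2
2 → 1
2 → 4
4 → 12
12 → 6
6 → 3
3 → 9
9 → 8
8 → 16
16 → 11
9 → 14
14 → 5
5 → 13
13 → 7
7 → 10
10 → 15

Visit order: 2, 1, 4, 12, 6, 3, 9, 8, 16, 11, 14, 5, 13, 7, 10, 15

11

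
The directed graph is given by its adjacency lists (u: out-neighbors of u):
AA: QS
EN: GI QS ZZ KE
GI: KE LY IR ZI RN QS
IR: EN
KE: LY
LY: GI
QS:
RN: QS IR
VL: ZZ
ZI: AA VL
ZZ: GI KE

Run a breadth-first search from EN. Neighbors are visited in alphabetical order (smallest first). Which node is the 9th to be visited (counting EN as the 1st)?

Visit EN; enqueue GI, KE, QS, ZZ → queue [GI, KE, QS, ZZ]
Visit GI; enqueue IR, LY, RN, ZI → queue [KE, QS, ZZ, IR, LY, RN, ZI]
Visit KE → queue [QS, ZZ, IR, LY, RN, ZI]
Visit QS → queue [ZZ, IR, LY, RN, ZI]
Visit ZZ → queue [IR, LY, RN, ZI]
Visit IR → queue [LY, RN, ZI]
Visit LY → queue [RN, ZI]
Visit RN → queue [ZI]
Visit ZI; enqueue AA, VL → queue [AA, VL]
Visit AA → queue [VL]
Visit VL → queue []

Visit order: EN, GI, KE, QS, ZZ, IR, LY, RN, ZI, AA, VL

ZI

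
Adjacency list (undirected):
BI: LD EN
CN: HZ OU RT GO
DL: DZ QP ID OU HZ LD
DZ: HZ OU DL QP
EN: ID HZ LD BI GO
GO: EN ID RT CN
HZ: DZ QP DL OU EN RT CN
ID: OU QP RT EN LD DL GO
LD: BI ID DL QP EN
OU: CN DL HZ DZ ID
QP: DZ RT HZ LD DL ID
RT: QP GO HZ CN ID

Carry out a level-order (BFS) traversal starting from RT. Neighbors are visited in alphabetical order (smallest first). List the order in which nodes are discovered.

RT, CN, GO, HZ, ID, QP, OU, EN, DL, DZ, LD, BI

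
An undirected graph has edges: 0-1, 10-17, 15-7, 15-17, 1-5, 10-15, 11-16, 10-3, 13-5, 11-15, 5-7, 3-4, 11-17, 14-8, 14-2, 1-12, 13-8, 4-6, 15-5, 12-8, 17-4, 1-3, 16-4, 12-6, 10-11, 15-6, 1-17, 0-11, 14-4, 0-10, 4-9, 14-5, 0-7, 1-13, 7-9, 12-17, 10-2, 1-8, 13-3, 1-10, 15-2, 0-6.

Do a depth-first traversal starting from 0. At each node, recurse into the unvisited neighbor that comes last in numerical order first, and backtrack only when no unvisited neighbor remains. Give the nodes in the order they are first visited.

0, 11, 17, 15, 10, 3, 13, 8, 14, 5, 7, 9, 4, 16, 6, 12, 1, 2

Visit 0
0 → 11
11 → 17
17 → 15
15 → 10
10 → 3
3 → 13
13 → 8
8 → 14
14 → 5
5 → 7
7 → 9
9 → 4
4 → 16
4 → 6
6 → 12
12 → 1
14 → 2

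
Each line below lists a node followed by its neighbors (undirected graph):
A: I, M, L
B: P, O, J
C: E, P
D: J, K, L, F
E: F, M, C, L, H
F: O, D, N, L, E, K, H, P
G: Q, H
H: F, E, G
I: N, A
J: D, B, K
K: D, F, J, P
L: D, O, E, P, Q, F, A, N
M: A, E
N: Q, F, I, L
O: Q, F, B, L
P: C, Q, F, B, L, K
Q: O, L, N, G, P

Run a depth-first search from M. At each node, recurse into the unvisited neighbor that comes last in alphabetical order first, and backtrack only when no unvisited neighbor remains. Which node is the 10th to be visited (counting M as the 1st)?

O

Visit M
M → E
E → L
L → Q
Q → P
P → K
K → J
J → D
D → F
F → O
O → B
F → N
N → I
I → A
F → H
H → G
P → C

Visit order: M, E, L, Q, P, K, J, D, F, O, B, N, I, A, H, G, C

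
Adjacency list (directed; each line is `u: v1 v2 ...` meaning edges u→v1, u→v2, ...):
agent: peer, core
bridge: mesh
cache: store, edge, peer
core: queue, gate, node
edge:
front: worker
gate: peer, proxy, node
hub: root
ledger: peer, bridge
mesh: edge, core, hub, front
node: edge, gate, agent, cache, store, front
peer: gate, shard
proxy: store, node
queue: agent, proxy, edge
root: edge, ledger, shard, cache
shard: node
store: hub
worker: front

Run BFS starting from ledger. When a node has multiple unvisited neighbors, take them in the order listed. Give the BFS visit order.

ledger, peer, bridge, gate, shard, mesh, proxy, node, edge, core, hub, front, store, agent, cache, queue, root, worker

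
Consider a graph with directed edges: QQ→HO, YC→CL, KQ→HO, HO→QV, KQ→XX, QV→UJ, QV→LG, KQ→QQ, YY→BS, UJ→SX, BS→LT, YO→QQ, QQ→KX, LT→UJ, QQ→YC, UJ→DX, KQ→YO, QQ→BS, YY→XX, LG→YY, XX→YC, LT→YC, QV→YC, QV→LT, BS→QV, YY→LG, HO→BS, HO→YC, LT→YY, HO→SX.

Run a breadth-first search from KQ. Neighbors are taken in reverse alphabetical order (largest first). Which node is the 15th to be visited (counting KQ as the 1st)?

Visit KQ; enqueue YO, XX, QQ, HO → queue [YO, XX, QQ, HO]
Visit YO → queue [XX, QQ, HO]
Visit XX; enqueue YC → queue [QQ, HO, YC]
Visit QQ; enqueue KX, BS → queue [HO, YC, KX, BS]
Visit HO; enqueue SX, QV → queue [YC, KX, BS, SX, QV]
Visit YC; enqueue CL → queue [KX, BS, SX, QV, CL]
Visit KX → queue [BS, SX, QV, CL]
Visit BS; enqueue LT → queue [SX, QV, CL, LT]
Visit SX → queue [QV, CL, LT]
Visit QV; enqueue UJ, LG → queue [CL, LT, UJ, LG]
Visit CL → queue [LT, UJ, LG]
Visit LT; enqueue YY → queue [UJ, LG, YY]
Visit UJ; enqueue DX → queue [LG, YY, DX]
Visit LG → queue [YY, DX]
Visit YY → queue [DX]
Visit DX → queue []

Visit order: KQ, YO, XX, QQ, HO, YC, KX, BS, SX, QV, CL, LT, UJ, LG, YY, DX

YY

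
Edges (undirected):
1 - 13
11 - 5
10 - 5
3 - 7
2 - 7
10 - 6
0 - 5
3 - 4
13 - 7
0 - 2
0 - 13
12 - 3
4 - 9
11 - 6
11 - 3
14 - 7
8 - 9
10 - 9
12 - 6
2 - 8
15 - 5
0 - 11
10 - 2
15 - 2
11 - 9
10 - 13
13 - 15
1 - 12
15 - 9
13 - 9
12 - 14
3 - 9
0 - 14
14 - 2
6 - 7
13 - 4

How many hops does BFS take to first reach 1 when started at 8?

Level 0: 8
Level 1: 2, 9
Level 2: 0, 3, 4, 7, 10, 11, 13, 14, 15
Level 3: 1, 5, 6, 12
1 first appears at level 3.

3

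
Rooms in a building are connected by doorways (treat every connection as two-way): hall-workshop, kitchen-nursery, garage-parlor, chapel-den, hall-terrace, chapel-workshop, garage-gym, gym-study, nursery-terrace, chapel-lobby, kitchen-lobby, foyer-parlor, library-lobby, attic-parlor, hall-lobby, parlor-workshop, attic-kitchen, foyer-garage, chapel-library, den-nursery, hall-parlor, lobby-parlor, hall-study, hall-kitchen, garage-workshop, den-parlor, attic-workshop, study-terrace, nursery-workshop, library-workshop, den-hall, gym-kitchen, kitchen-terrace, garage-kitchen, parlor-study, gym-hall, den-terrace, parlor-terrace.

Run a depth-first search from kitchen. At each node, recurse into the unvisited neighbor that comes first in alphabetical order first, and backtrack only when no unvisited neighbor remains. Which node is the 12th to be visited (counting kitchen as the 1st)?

Visit kitchen
kitchen → attic
attic → parlor
parlor → den
den → chapel
chapel → library
library → lobby
lobby → hall
hall → gym
gym → garage
garage → foyer
garage → workshop
workshop → nursery
nursery → terrace
terrace → study

Visit order: kitchen, attic, parlor, den, chapel, library, lobby, hall, gym, garage, foyer, workshop, nursery, terrace, study

workshop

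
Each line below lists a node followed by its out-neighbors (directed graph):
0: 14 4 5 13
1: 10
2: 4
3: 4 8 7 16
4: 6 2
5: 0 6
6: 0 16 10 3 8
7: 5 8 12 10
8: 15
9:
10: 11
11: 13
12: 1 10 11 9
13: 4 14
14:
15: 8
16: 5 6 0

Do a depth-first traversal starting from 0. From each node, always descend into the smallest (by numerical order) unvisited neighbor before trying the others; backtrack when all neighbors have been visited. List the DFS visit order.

Visit 0
0 → 4
4 → 2
4 → 6
6 → 3
3 → 7
7 → 5
7 → 8
8 → 15
7 → 10
10 → 11
11 → 13
13 → 14
7 → 12
12 → 1
12 → 9
3 → 16

0 → 4 → 2 → 6 → 3 → 7 → 5 → 8 → 15 → 10 → 11 → 13 → 14 → 12 → 1 → 9 → 16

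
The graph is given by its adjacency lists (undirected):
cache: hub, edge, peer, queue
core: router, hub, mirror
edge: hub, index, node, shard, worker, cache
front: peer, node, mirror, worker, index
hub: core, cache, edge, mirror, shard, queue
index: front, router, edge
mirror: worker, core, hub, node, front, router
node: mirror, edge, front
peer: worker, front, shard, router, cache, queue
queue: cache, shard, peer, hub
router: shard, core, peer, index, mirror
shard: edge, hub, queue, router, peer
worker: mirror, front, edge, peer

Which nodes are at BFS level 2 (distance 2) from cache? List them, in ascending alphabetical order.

Level 0: cache
Level 1: edge, hub, peer, queue
Level 2: core, front, index, mirror, node, router, shard, worker

core, front, index, mirror, node, router, shard, worker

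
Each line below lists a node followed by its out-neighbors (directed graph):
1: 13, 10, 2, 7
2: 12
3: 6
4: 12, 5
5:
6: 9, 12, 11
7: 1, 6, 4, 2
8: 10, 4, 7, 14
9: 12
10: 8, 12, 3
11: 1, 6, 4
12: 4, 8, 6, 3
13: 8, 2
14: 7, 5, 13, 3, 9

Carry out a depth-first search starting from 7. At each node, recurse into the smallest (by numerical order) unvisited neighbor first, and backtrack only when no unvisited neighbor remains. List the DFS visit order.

7 → 1 → 2 → 12 → 3 → 6 → 9 → 11 → 4 → 5 → 8 → 10 → 14 → 13

Visit 7
7 → 1
1 → 2
2 → 12
12 → 3
3 → 6
6 → 9
6 → 11
11 → 4
4 → 5
12 → 8
8 → 10
8 → 14
14 → 13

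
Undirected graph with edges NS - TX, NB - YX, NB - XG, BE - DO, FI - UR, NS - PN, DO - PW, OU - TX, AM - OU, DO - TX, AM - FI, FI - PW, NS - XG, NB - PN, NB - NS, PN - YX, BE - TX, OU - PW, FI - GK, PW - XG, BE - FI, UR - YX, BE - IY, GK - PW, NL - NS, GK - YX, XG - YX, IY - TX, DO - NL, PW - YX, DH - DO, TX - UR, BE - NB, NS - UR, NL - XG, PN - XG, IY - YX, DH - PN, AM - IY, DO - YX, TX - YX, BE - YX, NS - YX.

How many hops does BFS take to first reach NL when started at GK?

3

Level 0: GK
Level 1: FI, PW, YX
Level 2: AM, BE, DO, IY, NB, NS, OU, PN, TX, UR, XG
Level 3: DH, NL
NL first appears at level 3.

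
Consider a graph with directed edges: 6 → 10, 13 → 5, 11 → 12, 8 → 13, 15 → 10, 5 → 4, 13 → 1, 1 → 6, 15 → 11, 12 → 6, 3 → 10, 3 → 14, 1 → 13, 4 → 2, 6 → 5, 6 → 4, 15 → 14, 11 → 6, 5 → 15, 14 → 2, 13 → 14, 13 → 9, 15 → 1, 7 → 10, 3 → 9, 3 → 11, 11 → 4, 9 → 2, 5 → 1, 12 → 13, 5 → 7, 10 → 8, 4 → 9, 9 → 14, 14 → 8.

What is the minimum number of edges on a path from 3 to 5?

3

Level 0: 3
Level 1: 9, 10, 11, 14
Level 2: 2, 4, 6, 8, 12
Level 3: 5, 13
Level 4: 1, 7, 15
5 first appears at level 3.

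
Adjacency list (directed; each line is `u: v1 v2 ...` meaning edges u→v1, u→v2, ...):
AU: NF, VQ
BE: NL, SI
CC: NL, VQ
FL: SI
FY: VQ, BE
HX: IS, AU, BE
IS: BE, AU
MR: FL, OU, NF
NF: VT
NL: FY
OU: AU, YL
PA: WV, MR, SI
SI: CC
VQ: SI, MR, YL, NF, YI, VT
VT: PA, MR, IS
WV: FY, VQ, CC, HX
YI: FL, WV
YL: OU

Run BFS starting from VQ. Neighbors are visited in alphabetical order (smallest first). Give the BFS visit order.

VQ, MR, NF, SI, VT, YI, YL, FL, OU, CC, IS, PA, WV, AU, NL, BE, FY, HX

Visit VQ; enqueue MR, NF, SI, VT, YI, YL → queue [MR, NF, SI, VT, YI, YL]
Visit MR; enqueue FL, OU → queue [NF, SI, VT, YI, YL, FL, OU]
Visit NF → queue [SI, VT, YI, YL, FL, OU]
Visit SI; enqueue CC → queue [VT, YI, YL, FL, OU, CC]
Visit VT; enqueue IS, PA → queue [YI, YL, FL, OU, CC, IS, PA]
Visit YI; enqueue WV → queue [YL, FL, OU, CC, IS, PA, WV]
Visit YL → queue [FL, OU, CC, IS, PA, WV]
Visit FL → queue [OU, CC, IS, PA, WV]
Visit OU; enqueue AU → queue [CC, IS, PA, WV, AU]
Visit CC; enqueue NL → queue [IS, PA, WV, AU, NL]
Visit IS; enqueue BE → queue [PA, WV, AU, NL, BE]
Visit PA → queue [WV, AU, NL, BE]
Visit WV; enqueue FY, HX → queue [AU, NL, BE, FY, HX]
Visit AU → queue [NL, BE, FY, HX]
Visit NL → queue [BE, FY, HX]
Visit BE → queue [FY, HX]
Visit FY → queue [HX]
Visit HX → queue []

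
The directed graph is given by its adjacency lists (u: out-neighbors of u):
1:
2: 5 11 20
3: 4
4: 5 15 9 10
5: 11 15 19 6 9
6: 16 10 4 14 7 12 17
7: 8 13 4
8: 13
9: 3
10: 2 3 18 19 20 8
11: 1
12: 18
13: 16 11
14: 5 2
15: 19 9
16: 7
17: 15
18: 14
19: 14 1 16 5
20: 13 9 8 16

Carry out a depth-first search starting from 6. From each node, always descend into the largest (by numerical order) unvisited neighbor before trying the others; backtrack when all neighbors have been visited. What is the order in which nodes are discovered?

6 → 17 → 15 → 19 → 16 → 7 → 13 → 11 → 1 → 8 → 4 → 10 → 20 → 9 → 3 → 18 → 14 → 5 → 2 → 12

Visit 6
6 → 17
17 → 15
15 → 19
19 → 16
16 → 7
7 → 13
13 → 11
11 → 1
7 → 8
7 → 4
4 → 10
10 → 20
20 → 9
9 → 3
10 → 18
18 → 14
14 → 5
14 → 2
6 → 12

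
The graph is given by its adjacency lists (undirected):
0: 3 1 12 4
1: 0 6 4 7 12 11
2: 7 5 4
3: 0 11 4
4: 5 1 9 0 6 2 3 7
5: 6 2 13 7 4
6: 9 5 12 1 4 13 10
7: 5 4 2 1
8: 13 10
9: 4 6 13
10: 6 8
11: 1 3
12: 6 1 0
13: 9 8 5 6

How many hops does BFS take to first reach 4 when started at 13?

Level 0: 13
Level 1: 5, 6, 8, 9
Level 2: 1, 2, 4, 7, 10, 12
Level 3: 0, 3, 11
4 first appears at level 2.

2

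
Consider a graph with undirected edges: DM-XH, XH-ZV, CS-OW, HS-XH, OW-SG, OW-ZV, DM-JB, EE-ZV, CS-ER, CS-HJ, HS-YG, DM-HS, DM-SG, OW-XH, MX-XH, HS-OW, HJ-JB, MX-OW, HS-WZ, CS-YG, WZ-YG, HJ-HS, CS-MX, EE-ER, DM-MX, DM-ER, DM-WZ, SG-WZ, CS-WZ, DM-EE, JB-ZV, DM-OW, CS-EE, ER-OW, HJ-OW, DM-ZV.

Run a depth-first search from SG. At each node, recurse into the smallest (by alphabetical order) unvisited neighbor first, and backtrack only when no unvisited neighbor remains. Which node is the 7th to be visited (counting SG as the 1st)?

Visit SG
SG → DM
DM → EE
EE → CS
CS → ER
ER → OW
OW → HJ
HJ → HS
HS → WZ
WZ → YG
HS → XH
XH → MX
XH → ZV
ZV → JB

Visit order: SG, DM, EE, CS, ER, OW, HJ, HS, WZ, YG, XH, MX, ZV, JB

HJ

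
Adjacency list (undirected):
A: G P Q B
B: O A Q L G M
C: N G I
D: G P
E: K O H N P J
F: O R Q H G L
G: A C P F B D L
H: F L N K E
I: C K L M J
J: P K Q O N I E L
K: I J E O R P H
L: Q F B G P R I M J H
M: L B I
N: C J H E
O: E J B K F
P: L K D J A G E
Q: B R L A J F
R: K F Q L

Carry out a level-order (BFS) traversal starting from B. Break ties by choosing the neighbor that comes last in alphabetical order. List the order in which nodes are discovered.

B -> Q -> O -> M -> L -> G -> A -> R -> J -> F -> K -> E -> I -> P -> H -> D -> C -> N

Visit B; enqueue Q, O, M, L, G, A → queue [Q, O, M, L, G, A]
Visit Q; enqueue R, J, F → queue [O, M, L, G, A, R, J, F]
Visit O; enqueue K, E → queue [M, L, G, A, R, J, F, K, E]
Visit M; enqueue I → queue [L, G, A, R, J, F, K, E, I]
Visit L; enqueue P, H → queue [G, A, R, J, F, K, E, I, P, H]
Visit G; enqueue D, C → queue [A, R, J, F, K, E, I, P, H, D, C]
Visit A → queue [R, J, F, K, E, I, P, H, D, C]
Visit R → queue [J, F, K, E, I, P, H, D, C]
Visit J; enqueue N → queue [F, K, E, I, P, H, D, C, N]
Visit F → queue [K, E, I, P, H, D, C, N]
Visit K → queue [E, I, P, H, D, C, N]
Visit E → queue [I, P, H, D, C, N]
Visit I → queue [P, H, D, C, N]
Visit P → queue [H, D, C, N]
Visit H → queue [D, C, N]
Visit D → queue [C, N]
Visit C → queue [N]
Visit N → queue []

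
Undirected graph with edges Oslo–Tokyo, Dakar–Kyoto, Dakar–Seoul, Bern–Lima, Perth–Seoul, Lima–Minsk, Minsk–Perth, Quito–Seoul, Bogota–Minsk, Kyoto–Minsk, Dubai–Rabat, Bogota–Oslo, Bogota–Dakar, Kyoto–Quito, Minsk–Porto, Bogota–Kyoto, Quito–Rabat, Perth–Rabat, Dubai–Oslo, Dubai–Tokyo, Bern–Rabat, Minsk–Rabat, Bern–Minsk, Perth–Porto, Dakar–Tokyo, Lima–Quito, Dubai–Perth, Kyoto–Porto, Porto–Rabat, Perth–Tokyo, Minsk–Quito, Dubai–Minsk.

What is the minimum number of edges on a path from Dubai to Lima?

2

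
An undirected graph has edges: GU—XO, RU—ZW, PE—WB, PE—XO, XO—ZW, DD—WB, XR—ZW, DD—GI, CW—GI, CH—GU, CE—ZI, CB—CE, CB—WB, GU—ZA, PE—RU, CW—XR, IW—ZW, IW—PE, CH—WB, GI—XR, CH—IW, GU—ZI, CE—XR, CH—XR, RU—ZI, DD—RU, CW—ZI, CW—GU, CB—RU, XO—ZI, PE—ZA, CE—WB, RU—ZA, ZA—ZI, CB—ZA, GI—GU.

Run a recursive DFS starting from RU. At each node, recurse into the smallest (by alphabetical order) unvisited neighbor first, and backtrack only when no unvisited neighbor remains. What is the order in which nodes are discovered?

RU → CB → CE → WB → CH → GU → CW → GI → DD → XR → ZW → IW → PE → XO → ZI → ZA

Visit RU
RU → CB
CB → CE
CE → WB
WB → CH
CH → GU
GU → CW
CW → GI
GI → DD
GI → XR
XR → ZW
ZW → IW
IW → PE
PE → XO
XO → ZI
ZI → ZA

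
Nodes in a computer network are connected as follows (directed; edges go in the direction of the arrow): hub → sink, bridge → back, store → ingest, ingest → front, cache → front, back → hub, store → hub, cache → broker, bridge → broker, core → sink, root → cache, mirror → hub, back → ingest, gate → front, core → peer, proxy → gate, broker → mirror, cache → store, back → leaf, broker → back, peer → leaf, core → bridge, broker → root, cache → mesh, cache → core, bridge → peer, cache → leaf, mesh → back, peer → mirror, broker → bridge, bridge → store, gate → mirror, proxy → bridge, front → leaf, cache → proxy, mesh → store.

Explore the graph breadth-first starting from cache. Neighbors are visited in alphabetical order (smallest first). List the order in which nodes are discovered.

cache -> broker -> core -> front -> leaf -> mesh -> proxy -> store -> back -> bridge -> mirror -> root -> peer -> sink -> gate -> hub -> ingest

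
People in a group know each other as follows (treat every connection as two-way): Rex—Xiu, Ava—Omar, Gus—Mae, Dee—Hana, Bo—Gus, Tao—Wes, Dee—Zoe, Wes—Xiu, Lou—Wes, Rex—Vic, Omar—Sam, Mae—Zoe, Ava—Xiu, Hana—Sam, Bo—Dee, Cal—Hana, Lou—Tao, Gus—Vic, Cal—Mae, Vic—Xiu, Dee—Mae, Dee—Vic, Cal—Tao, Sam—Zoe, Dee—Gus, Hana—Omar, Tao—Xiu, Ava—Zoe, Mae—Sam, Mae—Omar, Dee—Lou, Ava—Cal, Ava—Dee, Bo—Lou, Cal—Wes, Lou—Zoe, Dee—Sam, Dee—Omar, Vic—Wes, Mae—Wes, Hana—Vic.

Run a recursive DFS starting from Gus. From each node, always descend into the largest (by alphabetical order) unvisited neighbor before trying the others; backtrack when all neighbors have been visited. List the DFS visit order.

Gus → Vic → Xiu → Wes → Tao → Lou → Zoe → Sam → Omar → Mae → Dee → Hana → Cal → Ava → Bo → Rex

Visit Gus
Gus → Vic
Vic → Xiu
Xiu → Wes
Wes → Tao
Tao → Lou
Lou → Zoe
Zoe → Sam
Sam → Omar
Omar → Mae
Mae → Dee
Dee → Hana
Hana → Cal
Cal → Ava
Dee → Bo
Xiu → Rex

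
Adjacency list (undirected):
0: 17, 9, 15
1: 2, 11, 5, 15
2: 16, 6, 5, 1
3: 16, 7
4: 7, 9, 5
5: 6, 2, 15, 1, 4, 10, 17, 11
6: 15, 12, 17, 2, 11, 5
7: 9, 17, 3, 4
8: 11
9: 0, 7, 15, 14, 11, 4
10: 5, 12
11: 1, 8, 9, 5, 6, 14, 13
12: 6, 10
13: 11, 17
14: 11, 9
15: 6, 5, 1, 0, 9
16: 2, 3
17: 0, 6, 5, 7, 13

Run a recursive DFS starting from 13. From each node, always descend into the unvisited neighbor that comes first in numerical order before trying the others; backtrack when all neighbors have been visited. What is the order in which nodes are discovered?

13 11 1 2 5 4 7 3 16 9 0 15 6 12 10 17 14 8

Visit 13
13 → 11
11 → 1
1 → 2
2 → 5
5 → 4
4 → 7
7 → 3
3 → 16
7 → 9
9 → 0
0 → 15
15 → 6
6 → 12
12 → 10
6 → 17
9 → 14
11 → 8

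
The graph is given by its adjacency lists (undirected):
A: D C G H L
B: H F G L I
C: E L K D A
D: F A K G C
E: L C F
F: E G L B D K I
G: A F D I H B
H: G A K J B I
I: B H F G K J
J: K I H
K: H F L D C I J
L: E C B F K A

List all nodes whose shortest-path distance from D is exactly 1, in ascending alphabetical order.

A, C, F, G, K

Level 0: D
Level 1: A, C, F, G, K
Level 2: B, E, H, I, J, L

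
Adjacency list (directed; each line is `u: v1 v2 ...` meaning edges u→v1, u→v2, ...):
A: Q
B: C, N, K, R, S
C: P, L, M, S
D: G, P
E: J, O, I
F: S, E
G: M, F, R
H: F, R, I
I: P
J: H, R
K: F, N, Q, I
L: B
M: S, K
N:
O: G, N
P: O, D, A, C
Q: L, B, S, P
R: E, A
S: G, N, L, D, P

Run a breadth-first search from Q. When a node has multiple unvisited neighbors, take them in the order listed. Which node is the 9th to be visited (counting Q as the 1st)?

R

Visit Q; enqueue L, B, S, P → queue [L, B, S, P]
Visit L → queue [B, S, P]
Visit B; enqueue C, N, K, R → queue [S, P, C, N, K, R]
Visit S; enqueue G, D → queue [P, C, N, K, R, G, D]
Visit P; enqueue O, A → queue [C, N, K, R, G, D, O, A]
Visit C; enqueue M → queue [N, K, R, G, D, O, A, M]
Visit N → queue [K, R, G, D, O, A, M]
Visit K; enqueue F, I → queue [R, G, D, O, A, M, F, I]
Visit R; enqueue E → queue [G, D, O, A, M, F, I, E]
Visit G → queue [D, O, A, M, F, I, E]
Visit D → queue [O, A, M, F, I, E]
Visit O → queue [A, M, F, I, E]
Visit A → queue [M, F, I, E]
Visit M → queue [F, I, E]
Visit F → queue [I, E]
Visit I → queue [E]
Visit E; enqueue J → queue [J]
Visit J; enqueue H → queue [H]
Visit H → queue []

Visit order: Q, L, B, S, P, C, N, K, R, G, D, O, A, M, F, I, E, J, H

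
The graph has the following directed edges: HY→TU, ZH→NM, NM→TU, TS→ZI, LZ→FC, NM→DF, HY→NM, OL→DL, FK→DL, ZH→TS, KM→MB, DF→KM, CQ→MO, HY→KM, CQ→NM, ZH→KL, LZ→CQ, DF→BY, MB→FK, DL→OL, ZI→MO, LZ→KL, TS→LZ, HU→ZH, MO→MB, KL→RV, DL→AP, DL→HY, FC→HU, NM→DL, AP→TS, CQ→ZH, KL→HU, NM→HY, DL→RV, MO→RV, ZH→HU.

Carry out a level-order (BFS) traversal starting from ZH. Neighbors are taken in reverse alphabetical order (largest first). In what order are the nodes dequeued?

Visit ZH; enqueue TS, NM, KL, HU → queue [TS, NM, KL, HU]
Visit TS; enqueue ZI, LZ → queue [NM, KL, HU, ZI, LZ]
Visit NM; enqueue TU, HY, DL, DF → queue [KL, HU, ZI, LZ, TU, HY, DL, DF]
Visit KL; enqueue RV → queue [HU, ZI, LZ, TU, HY, DL, DF, RV]
Visit HU → queue [ZI, LZ, TU, HY, DL, DF, RV]
Visit ZI; enqueue MO → queue [LZ, TU, HY, DL, DF, RV, MO]
Visit LZ; enqueue FC, CQ → queue [TU, HY, DL, DF, RV, MO, FC, CQ]
Visit TU → queue [HY, DL, DF, RV, MO, FC, CQ]
Visit HY; enqueue KM → queue [DL, DF, RV, MO, FC, CQ, KM]
Visit DL; enqueue OL, AP → queue [DF, RV, MO, FC, CQ, KM, OL, AP]
Visit DF; enqueue BY → queue [RV, MO, FC, CQ, KM, OL, AP, BY]
Visit RV → queue [MO, FC, CQ, KM, OL, AP, BY]
Visit MO; enqueue MB → queue [FC, CQ, KM, OL, AP, BY, MB]
Visit FC → queue [CQ, KM, OL, AP, BY, MB]
Visit CQ → queue [KM, OL, AP, BY, MB]
Visit KM → queue [OL, AP, BY, MB]
Visit OL → queue [AP, BY, MB]
Visit AP → queue [BY, MB]
Visit BY → queue [MB]
Visit MB; enqueue FK → queue [FK]
Visit FK → queue []

ZH → TS → NM → KL → HU → ZI → LZ → TU → HY → DL → DF → RV → MO → FC → CQ → KM → OL → AP → BY → MB → FK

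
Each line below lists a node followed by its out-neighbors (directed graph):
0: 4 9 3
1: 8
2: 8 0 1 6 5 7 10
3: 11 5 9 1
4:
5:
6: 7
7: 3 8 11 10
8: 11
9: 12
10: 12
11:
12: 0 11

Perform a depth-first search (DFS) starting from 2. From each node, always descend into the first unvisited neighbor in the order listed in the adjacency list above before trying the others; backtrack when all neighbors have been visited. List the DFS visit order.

2, 8, 11, 0, 4, 9, 12, 3, 5, 1, 6, 7, 10

Visit 2
2 → 8
8 → 11
2 → 0
0 → 4
0 → 9
9 → 12
0 → 3
3 → 5
3 → 1
2 → 6
6 → 7
7 → 10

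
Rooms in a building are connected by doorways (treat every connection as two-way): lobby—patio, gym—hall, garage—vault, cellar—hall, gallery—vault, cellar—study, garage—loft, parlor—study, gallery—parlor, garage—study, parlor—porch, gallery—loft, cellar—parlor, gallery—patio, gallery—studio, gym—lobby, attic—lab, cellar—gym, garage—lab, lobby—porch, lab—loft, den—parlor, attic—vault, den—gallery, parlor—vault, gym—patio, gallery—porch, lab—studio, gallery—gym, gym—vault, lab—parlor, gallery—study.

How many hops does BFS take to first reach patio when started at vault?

Level 0: vault
Level 1: attic, gallery, garage, gym, parlor
Level 2: cellar, den, hall, lab, lobby, loft, patio, porch, studio, study
patio first appears at level 2.

2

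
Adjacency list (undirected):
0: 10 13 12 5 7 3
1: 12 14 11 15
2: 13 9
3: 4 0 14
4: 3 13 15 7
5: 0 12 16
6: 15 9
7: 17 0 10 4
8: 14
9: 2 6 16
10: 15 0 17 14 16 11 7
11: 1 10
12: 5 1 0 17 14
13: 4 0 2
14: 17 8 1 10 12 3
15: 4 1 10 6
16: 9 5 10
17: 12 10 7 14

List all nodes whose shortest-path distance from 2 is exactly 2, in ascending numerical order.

0, 4, 6, 16

Level 0: 2
Level 1: 9, 13
Level 2: 0, 4, 6, 16
Level 3: 3, 5, 7, 10, 12, 15
Level 4: 1, 11, 14, 17
Level 5: 8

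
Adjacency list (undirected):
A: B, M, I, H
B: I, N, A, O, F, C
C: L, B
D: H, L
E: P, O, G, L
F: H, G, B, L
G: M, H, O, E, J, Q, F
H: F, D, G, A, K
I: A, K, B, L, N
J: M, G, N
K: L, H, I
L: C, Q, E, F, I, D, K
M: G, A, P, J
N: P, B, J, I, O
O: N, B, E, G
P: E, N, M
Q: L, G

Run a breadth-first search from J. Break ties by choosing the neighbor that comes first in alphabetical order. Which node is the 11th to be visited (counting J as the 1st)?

P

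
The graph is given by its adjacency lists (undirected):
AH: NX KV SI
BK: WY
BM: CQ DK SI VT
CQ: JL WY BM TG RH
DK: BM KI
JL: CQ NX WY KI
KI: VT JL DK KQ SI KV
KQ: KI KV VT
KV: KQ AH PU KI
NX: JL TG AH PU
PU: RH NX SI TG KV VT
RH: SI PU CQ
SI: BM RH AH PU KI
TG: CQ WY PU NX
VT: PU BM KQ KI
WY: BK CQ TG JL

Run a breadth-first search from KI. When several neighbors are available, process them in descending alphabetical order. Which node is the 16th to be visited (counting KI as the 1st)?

BK

Visit KI; enqueue VT, SI, KV, KQ, JL, DK → queue [VT, SI, KV, KQ, JL, DK]
Visit VT; enqueue PU, BM → queue [SI, KV, KQ, JL, DK, PU, BM]
Visit SI; enqueue RH, AH → queue [KV, KQ, JL, DK, PU, BM, RH, AH]
Visit KV → queue [KQ, JL, DK, PU, BM, RH, AH]
Visit KQ → queue [JL, DK, PU, BM, RH, AH]
Visit JL; enqueue WY, NX, CQ → queue [DK, PU, BM, RH, AH, WY, NX, CQ]
Visit DK → queue [PU, BM, RH, AH, WY, NX, CQ]
Visit PU; enqueue TG → queue [BM, RH, AH, WY, NX, CQ, TG]
Visit BM → queue [RH, AH, WY, NX, CQ, TG]
Visit RH → queue [AH, WY, NX, CQ, TG]
Visit AH → queue [WY, NX, CQ, TG]
Visit WY; enqueue BK → queue [NX, CQ, TG, BK]
Visit NX → queue [CQ, TG, BK]
Visit CQ → queue [TG, BK]
Visit TG → queue [BK]
Visit BK → queue []

Visit order: KI, VT, SI, KV, KQ, JL, DK, PU, BM, RH, AH, WY, NX, CQ, TG, BK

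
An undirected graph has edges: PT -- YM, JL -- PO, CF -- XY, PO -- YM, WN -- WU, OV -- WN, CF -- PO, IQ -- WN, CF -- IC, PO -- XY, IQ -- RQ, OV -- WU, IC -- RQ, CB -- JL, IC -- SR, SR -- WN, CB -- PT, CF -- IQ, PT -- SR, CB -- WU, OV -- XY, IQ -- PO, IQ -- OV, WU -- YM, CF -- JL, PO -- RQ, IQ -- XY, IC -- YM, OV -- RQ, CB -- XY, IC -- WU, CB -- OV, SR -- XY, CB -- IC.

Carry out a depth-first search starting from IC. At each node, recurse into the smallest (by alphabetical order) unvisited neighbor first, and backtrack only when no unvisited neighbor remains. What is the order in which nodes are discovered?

IC → CB → JL → CF → IQ → OV → RQ → PO → XY → SR → PT → YM → WU → WN

Visit IC
IC → CB
CB → JL
JL → CF
CF → IQ
IQ → OV
OV → RQ
RQ → PO
PO → XY
XY → SR
SR → PT
PT → YM
YM → WU
WU → WN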